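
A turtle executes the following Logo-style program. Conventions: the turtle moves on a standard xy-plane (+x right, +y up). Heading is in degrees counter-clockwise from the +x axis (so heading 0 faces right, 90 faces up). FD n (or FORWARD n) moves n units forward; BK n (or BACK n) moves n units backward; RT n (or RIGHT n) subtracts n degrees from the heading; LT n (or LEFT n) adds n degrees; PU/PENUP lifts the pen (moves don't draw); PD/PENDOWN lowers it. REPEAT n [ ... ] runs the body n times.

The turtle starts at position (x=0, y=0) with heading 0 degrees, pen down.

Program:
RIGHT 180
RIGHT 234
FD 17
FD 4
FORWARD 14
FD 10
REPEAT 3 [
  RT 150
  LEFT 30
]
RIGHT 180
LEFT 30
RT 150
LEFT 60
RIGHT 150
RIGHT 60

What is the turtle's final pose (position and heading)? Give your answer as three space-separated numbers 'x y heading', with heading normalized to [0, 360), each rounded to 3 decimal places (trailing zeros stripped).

Answer: 26.45 -36.406 216

Derivation:
Executing turtle program step by step:
Start: pos=(0,0), heading=0, pen down
RT 180: heading 0 -> 180
RT 234: heading 180 -> 306
FD 17: (0,0) -> (9.992,-13.753) [heading=306, draw]
FD 4: (9.992,-13.753) -> (12.343,-16.989) [heading=306, draw]
FD 14: (12.343,-16.989) -> (20.572,-28.316) [heading=306, draw]
FD 10: (20.572,-28.316) -> (26.45,-36.406) [heading=306, draw]
REPEAT 3 [
  -- iteration 1/3 --
  RT 150: heading 306 -> 156
  LT 30: heading 156 -> 186
  -- iteration 2/3 --
  RT 150: heading 186 -> 36
  LT 30: heading 36 -> 66
  -- iteration 3/3 --
  RT 150: heading 66 -> 276
  LT 30: heading 276 -> 306
]
RT 180: heading 306 -> 126
LT 30: heading 126 -> 156
RT 150: heading 156 -> 6
LT 60: heading 6 -> 66
RT 150: heading 66 -> 276
RT 60: heading 276 -> 216
Final: pos=(26.45,-36.406), heading=216, 4 segment(s) drawn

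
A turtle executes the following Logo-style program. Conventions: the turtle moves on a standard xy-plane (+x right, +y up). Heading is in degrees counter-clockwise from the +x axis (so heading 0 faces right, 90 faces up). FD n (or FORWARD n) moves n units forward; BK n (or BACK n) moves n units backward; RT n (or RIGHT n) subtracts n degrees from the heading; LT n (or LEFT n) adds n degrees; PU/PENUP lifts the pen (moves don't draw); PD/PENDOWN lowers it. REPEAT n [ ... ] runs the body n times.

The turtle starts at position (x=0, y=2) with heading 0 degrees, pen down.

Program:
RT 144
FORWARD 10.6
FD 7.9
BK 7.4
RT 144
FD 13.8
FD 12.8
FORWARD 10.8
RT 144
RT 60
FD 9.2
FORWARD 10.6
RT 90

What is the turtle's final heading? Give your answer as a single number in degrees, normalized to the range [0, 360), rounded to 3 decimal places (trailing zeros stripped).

Executing turtle program step by step:
Start: pos=(0,2), heading=0, pen down
RT 144: heading 0 -> 216
FD 10.6: (0,2) -> (-8.576,-4.231) [heading=216, draw]
FD 7.9: (-8.576,-4.231) -> (-14.967,-8.874) [heading=216, draw]
BK 7.4: (-14.967,-8.874) -> (-8.98,-4.524) [heading=216, draw]
RT 144: heading 216 -> 72
FD 13.8: (-8.98,-4.524) -> (-4.716,8.6) [heading=72, draw]
FD 12.8: (-4.716,8.6) -> (-0.76,20.774) [heading=72, draw]
FD 10.8: (-0.76,20.774) -> (2.577,31.045) [heading=72, draw]
RT 144: heading 72 -> 288
RT 60: heading 288 -> 228
FD 9.2: (2.577,31.045) -> (-3.579,24.208) [heading=228, draw]
FD 10.6: (-3.579,24.208) -> (-10.672,16.331) [heading=228, draw]
RT 90: heading 228 -> 138
Final: pos=(-10.672,16.331), heading=138, 8 segment(s) drawn

Answer: 138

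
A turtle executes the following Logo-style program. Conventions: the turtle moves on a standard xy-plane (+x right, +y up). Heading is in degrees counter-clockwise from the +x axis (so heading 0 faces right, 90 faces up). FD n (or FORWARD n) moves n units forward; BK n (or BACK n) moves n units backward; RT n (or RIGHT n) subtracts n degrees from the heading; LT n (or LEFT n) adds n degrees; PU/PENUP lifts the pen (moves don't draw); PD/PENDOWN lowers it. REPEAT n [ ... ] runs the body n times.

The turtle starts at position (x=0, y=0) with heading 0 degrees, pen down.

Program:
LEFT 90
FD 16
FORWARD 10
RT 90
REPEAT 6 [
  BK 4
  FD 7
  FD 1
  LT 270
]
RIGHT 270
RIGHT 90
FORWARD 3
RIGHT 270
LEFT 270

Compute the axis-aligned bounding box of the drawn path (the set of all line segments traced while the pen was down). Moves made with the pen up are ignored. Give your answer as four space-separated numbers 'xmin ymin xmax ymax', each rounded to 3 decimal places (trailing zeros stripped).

Answer: -4 0 8 30

Derivation:
Executing turtle program step by step:
Start: pos=(0,0), heading=0, pen down
LT 90: heading 0 -> 90
FD 16: (0,0) -> (0,16) [heading=90, draw]
FD 10: (0,16) -> (0,26) [heading=90, draw]
RT 90: heading 90 -> 0
REPEAT 6 [
  -- iteration 1/6 --
  BK 4: (0,26) -> (-4,26) [heading=0, draw]
  FD 7: (-4,26) -> (3,26) [heading=0, draw]
  FD 1: (3,26) -> (4,26) [heading=0, draw]
  LT 270: heading 0 -> 270
  -- iteration 2/6 --
  BK 4: (4,26) -> (4,30) [heading=270, draw]
  FD 7: (4,30) -> (4,23) [heading=270, draw]
  FD 1: (4,23) -> (4,22) [heading=270, draw]
  LT 270: heading 270 -> 180
  -- iteration 3/6 --
  BK 4: (4,22) -> (8,22) [heading=180, draw]
  FD 7: (8,22) -> (1,22) [heading=180, draw]
  FD 1: (1,22) -> (0,22) [heading=180, draw]
  LT 270: heading 180 -> 90
  -- iteration 4/6 --
  BK 4: (0,22) -> (0,18) [heading=90, draw]
  FD 7: (0,18) -> (0,25) [heading=90, draw]
  FD 1: (0,25) -> (0,26) [heading=90, draw]
  LT 270: heading 90 -> 0
  -- iteration 5/6 --
  BK 4: (0,26) -> (-4,26) [heading=0, draw]
  FD 7: (-4,26) -> (3,26) [heading=0, draw]
  FD 1: (3,26) -> (4,26) [heading=0, draw]
  LT 270: heading 0 -> 270
  -- iteration 6/6 --
  BK 4: (4,26) -> (4,30) [heading=270, draw]
  FD 7: (4,30) -> (4,23) [heading=270, draw]
  FD 1: (4,23) -> (4,22) [heading=270, draw]
  LT 270: heading 270 -> 180
]
RT 270: heading 180 -> 270
RT 90: heading 270 -> 180
FD 3: (4,22) -> (1,22) [heading=180, draw]
RT 270: heading 180 -> 270
LT 270: heading 270 -> 180
Final: pos=(1,22), heading=180, 21 segment(s) drawn

Segment endpoints: x in {-4, -4, 0, 0, 0, 0, 0, 0, 0, 1, 1, 3, 3, 4, 4, 4, 4, 4, 4, 8}, y in {0, 16, 18, 22, 22, 22, 23, 23, 25, 26, 26, 26, 30, 30}
xmin=-4, ymin=0, xmax=8, ymax=30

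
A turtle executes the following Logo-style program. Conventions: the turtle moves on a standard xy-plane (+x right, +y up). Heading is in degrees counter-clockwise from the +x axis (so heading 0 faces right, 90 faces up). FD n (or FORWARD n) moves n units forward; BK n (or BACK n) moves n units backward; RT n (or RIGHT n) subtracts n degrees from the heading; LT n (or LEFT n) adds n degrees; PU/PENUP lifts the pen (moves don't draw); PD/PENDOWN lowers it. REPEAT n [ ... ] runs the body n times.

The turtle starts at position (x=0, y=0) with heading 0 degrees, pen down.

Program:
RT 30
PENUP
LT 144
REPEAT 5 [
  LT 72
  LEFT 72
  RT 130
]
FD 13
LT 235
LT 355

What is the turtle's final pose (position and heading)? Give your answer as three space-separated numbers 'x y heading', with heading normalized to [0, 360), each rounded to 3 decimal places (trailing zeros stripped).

Answer: -12.968 -0.907 54

Derivation:
Executing turtle program step by step:
Start: pos=(0,0), heading=0, pen down
RT 30: heading 0 -> 330
PU: pen up
LT 144: heading 330 -> 114
REPEAT 5 [
  -- iteration 1/5 --
  LT 72: heading 114 -> 186
  LT 72: heading 186 -> 258
  RT 130: heading 258 -> 128
  -- iteration 2/5 --
  LT 72: heading 128 -> 200
  LT 72: heading 200 -> 272
  RT 130: heading 272 -> 142
  -- iteration 3/5 --
  LT 72: heading 142 -> 214
  LT 72: heading 214 -> 286
  RT 130: heading 286 -> 156
  -- iteration 4/5 --
  LT 72: heading 156 -> 228
  LT 72: heading 228 -> 300
  RT 130: heading 300 -> 170
  -- iteration 5/5 --
  LT 72: heading 170 -> 242
  LT 72: heading 242 -> 314
  RT 130: heading 314 -> 184
]
FD 13: (0,0) -> (-12.968,-0.907) [heading=184, move]
LT 235: heading 184 -> 59
LT 355: heading 59 -> 54
Final: pos=(-12.968,-0.907), heading=54, 0 segment(s) drawn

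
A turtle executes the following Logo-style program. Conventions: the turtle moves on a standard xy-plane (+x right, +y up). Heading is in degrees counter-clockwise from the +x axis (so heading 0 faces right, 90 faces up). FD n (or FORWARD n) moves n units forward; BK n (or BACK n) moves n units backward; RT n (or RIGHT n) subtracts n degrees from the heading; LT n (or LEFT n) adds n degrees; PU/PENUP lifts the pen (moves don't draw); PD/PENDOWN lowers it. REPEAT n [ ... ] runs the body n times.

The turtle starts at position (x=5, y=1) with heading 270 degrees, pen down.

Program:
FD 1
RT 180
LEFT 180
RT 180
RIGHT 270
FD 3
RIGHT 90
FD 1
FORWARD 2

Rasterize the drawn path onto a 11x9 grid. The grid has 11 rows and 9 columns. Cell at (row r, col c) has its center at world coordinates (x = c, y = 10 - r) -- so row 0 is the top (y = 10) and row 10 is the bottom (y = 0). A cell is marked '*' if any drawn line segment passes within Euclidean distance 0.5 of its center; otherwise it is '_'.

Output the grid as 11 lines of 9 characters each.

Answer: _________
_________
_________
_________
_________
_________
_________
__*______
__*______
__*__*___
__****___

Derivation:
Segment 0: (5,1) -> (5,0)
Segment 1: (5,0) -> (2,-0)
Segment 2: (2,-0) -> (2,1)
Segment 3: (2,1) -> (2,3)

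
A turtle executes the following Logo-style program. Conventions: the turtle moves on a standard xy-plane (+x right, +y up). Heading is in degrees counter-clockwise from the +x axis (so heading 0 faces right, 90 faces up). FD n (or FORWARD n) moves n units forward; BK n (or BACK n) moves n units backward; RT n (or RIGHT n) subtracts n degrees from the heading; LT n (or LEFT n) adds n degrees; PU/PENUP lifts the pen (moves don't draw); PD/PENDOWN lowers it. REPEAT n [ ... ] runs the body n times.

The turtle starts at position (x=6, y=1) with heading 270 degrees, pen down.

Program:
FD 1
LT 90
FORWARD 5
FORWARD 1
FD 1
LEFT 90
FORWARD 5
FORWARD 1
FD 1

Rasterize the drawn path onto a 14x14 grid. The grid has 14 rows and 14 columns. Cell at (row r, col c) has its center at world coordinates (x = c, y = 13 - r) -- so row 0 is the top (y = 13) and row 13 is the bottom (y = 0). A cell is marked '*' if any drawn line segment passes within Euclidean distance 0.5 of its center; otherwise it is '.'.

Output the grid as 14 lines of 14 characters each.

Segment 0: (6,1) -> (6,0)
Segment 1: (6,0) -> (11,-0)
Segment 2: (11,-0) -> (12,-0)
Segment 3: (12,-0) -> (13,-0)
Segment 4: (13,-0) -> (13,5)
Segment 5: (13,5) -> (13,6)
Segment 6: (13,6) -> (13,7)

Answer: ..............
..............
..............
..............
..............
..............
.............*
.............*
.............*
.............*
.............*
.............*
......*......*
......********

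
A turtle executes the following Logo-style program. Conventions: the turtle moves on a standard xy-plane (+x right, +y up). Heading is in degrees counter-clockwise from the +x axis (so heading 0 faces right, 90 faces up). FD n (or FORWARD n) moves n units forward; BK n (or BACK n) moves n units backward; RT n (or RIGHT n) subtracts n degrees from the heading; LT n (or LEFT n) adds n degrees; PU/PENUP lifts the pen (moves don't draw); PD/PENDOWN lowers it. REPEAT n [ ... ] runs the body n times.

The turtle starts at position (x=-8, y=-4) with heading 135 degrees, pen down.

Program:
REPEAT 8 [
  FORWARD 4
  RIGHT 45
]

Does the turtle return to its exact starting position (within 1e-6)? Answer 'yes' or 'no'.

Answer: yes

Derivation:
Executing turtle program step by step:
Start: pos=(-8,-4), heading=135, pen down
REPEAT 8 [
  -- iteration 1/8 --
  FD 4: (-8,-4) -> (-10.828,-1.172) [heading=135, draw]
  RT 45: heading 135 -> 90
  -- iteration 2/8 --
  FD 4: (-10.828,-1.172) -> (-10.828,2.828) [heading=90, draw]
  RT 45: heading 90 -> 45
  -- iteration 3/8 --
  FD 4: (-10.828,2.828) -> (-8,5.657) [heading=45, draw]
  RT 45: heading 45 -> 0
  -- iteration 4/8 --
  FD 4: (-8,5.657) -> (-4,5.657) [heading=0, draw]
  RT 45: heading 0 -> 315
  -- iteration 5/8 --
  FD 4: (-4,5.657) -> (-1.172,2.828) [heading=315, draw]
  RT 45: heading 315 -> 270
  -- iteration 6/8 --
  FD 4: (-1.172,2.828) -> (-1.172,-1.172) [heading=270, draw]
  RT 45: heading 270 -> 225
  -- iteration 7/8 --
  FD 4: (-1.172,-1.172) -> (-4,-4) [heading=225, draw]
  RT 45: heading 225 -> 180
  -- iteration 8/8 --
  FD 4: (-4,-4) -> (-8,-4) [heading=180, draw]
  RT 45: heading 180 -> 135
]
Final: pos=(-8,-4), heading=135, 8 segment(s) drawn

Start position: (-8, -4)
Final position: (-8, -4)
Distance = 0; < 1e-6 -> CLOSED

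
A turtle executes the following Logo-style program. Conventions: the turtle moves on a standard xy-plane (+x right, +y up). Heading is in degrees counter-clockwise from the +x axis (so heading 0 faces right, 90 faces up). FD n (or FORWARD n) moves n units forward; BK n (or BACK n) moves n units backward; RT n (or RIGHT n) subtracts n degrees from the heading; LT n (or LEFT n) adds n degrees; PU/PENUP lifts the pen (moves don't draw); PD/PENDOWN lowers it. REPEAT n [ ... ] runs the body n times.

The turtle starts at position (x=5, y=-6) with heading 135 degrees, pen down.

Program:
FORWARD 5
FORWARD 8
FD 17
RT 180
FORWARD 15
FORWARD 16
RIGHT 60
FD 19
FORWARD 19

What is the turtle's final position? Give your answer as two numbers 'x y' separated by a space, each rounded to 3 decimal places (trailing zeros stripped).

Executing turtle program step by step:
Start: pos=(5,-6), heading=135, pen down
FD 5: (5,-6) -> (1.464,-2.464) [heading=135, draw]
FD 8: (1.464,-2.464) -> (-4.192,3.192) [heading=135, draw]
FD 17: (-4.192,3.192) -> (-16.213,15.213) [heading=135, draw]
RT 180: heading 135 -> 315
FD 15: (-16.213,15.213) -> (-5.607,4.607) [heading=315, draw]
FD 16: (-5.607,4.607) -> (5.707,-6.707) [heading=315, draw]
RT 60: heading 315 -> 255
FD 19: (5.707,-6.707) -> (0.79,-25.06) [heading=255, draw]
FD 19: (0.79,-25.06) -> (-4.128,-43.412) [heading=255, draw]
Final: pos=(-4.128,-43.412), heading=255, 7 segment(s) drawn

Answer: -4.128 -43.412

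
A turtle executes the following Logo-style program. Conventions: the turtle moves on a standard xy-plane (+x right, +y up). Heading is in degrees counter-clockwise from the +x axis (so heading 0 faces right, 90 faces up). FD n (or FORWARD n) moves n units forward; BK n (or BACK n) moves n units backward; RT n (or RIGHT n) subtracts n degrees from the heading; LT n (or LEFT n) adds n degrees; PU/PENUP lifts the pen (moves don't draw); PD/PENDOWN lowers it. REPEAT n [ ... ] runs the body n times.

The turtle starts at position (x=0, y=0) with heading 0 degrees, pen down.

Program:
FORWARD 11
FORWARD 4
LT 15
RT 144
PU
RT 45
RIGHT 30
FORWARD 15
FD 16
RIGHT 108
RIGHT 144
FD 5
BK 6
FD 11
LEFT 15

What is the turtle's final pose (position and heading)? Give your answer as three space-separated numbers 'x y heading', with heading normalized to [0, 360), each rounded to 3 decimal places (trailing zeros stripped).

Executing turtle program step by step:
Start: pos=(0,0), heading=0, pen down
FD 11: (0,0) -> (11,0) [heading=0, draw]
FD 4: (11,0) -> (15,0) [heading=0, draw]
LT 15: heading 0 -> 15
RT 144: heading 15 -> 231
PU: pen up
RT 45: heading 231 -> 186
RT 30: heading 186 -> 156
FD 15: (15,0) -> (1.297,6.101) [heading=156, move]
FD 16: (1.297,6.101) -> (-13.32,12.609) [heading=156, move]
RT 108: heading 156 -> 48
RT 144: heading 48 -> 264
FD 5: (-13.32,12.609) -> (-13.843,7.636) [heading=264, move]
BK 6: (-13.843,7.636) -> (-13.215,13.603) [heading=264, move]
FD 11: (-13.215,13.603) -> (-14.365,2.664) [heading=264, move]
LT 15: heading 264 -> 279
Final: pos=(-14.365,2.664), heading=279, 2 segment(s) drawn

Answer: -14.365 2.664 279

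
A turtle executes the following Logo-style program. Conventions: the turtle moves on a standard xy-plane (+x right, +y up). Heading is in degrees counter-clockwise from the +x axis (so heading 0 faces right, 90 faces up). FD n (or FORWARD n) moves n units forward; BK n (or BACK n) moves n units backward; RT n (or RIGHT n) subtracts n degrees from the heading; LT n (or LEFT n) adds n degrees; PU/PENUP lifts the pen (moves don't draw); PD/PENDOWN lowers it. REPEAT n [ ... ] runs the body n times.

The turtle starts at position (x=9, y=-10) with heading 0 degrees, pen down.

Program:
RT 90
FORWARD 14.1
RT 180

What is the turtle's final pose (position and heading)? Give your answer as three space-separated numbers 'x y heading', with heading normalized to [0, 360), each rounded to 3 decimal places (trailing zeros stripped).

Answer: 9 -24.1 90

Derivation:
Executing turtle program step by step:
Start: pos=(9,-10), heading=0, pen down
RT 90: heading 0 -> 270
FD 14.1: (9,-10) -> (9,-24.1) [heading=270, draw]
RT 180: heading 270 -> 90
Final: pos=(9,-24.1), heading=90, 1 segment(s) drawn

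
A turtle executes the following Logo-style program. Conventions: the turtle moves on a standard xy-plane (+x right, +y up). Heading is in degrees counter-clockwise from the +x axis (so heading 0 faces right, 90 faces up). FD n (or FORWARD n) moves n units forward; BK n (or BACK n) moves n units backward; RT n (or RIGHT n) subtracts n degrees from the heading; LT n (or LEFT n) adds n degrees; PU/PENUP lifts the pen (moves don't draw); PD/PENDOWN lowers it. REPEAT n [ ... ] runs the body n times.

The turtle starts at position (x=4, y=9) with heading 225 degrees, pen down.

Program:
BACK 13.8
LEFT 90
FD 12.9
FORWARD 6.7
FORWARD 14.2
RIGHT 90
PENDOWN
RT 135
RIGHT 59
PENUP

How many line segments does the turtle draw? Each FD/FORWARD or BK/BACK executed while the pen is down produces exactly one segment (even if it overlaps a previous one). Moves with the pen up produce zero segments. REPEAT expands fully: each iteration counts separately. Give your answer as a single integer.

Answer: 4

Derivation:
Executing turtle program step by step:
Start: pos=(4,9), heading=225, pen down
BK 13.8: (4,9) -> (13.758,18.758) [heading=225, draw]
LT 90: heading 225 -> 315
FD 12.9: (13.758,18.758) -> (22.88,9.636) [heading=315, draw]
FD 6.7: (22.88,9.636) -> (27.617,4.899) [heading=315, draw]
FD 14.2: (27.617,4.899) -> (37.658,-5.142) [heading=315, draw]
RT 90: heading 315 -> 225
PD: pen down
RT 135: heading 225 -> 90
RT 59: heading 90 -> 31
PU: pen up
Final: pos=(37.658,-5.142), heading=31, 4 segment(s) drawn
Segments drawn: 4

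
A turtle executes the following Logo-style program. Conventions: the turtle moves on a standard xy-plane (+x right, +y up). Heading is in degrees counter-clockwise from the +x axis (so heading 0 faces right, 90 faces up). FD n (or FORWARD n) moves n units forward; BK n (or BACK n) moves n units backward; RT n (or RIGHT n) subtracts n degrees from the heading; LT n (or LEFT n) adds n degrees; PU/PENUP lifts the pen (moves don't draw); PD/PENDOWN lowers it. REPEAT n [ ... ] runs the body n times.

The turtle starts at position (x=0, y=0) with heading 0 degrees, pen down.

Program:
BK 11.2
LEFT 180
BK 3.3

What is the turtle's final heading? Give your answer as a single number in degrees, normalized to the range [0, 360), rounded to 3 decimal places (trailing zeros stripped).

Executing turtle program step by step:
Start: pos=(0,0), heading=0, pen down
BK 11.2: (0,0) -> (-11.2,0) [heading=0, draw]
LT 180: heading 0 -> 180
BK 3.3: (-11.2,0) -> (-7.9,0) [heading=180, draw]
Final: pos=(-7.9,0), heading=180, 2 segment(s) drawn

Answer: 180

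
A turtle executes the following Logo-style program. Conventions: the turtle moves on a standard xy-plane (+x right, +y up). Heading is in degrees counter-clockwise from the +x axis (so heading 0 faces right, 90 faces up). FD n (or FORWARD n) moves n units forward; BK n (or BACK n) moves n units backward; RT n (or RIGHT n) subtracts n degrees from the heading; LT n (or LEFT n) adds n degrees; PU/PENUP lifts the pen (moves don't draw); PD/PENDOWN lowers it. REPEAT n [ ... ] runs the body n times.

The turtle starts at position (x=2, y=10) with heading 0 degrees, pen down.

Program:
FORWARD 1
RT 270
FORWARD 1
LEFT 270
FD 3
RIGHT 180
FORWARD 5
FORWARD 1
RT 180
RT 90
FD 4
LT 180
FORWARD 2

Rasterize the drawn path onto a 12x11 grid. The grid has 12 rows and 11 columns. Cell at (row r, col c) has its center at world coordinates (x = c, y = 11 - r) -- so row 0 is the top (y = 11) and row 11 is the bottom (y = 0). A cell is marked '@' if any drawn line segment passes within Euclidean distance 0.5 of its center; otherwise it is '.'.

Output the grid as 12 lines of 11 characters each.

Segment 0: (2,10) -> (3,10)
Segment 1: (3,10) -> (3,11)
Segment 2: (3,11) -> (6,11)
Segment 3: (6,11) -> (1,11)
Segment 4: (1,11) -> (0,11)
Segment 5: (0,11) -> (0,7)
Segment 6: (0,7) -> (0,9)

Answer: @@@@@@@....
@.@@.......
@..........
@..........
@..........
...........
...........
...........
...........
...........
...........
...........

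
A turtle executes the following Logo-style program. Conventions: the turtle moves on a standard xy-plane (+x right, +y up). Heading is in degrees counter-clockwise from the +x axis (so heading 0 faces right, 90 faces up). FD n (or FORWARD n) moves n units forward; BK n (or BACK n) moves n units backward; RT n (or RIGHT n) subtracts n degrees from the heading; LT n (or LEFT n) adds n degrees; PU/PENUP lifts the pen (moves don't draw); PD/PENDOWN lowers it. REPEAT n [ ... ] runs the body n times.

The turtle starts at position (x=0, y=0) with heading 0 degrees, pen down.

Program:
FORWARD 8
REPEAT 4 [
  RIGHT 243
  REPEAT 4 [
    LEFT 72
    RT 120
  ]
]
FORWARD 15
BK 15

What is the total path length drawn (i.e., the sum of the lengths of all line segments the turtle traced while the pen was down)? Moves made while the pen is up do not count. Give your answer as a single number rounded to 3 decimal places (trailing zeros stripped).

Answer: 38

Derivation:
Executing turtle program step by step:
Start: pos=(0,0), heading=0, pen down
FD 8: (0,0) -> (8,0) [heading=0, draw]
REPEAT 4 [
  -- iteration 1/4 --
  RT 243: heading 0 -> 117
  REPEAT 4 [
    -- iteration 1/4 --
    LT 72: heading 117 -> 189
    RT 120: heading 189 -> 69
    -- iteration 2/4 --
    LT 72: heading 69 -> 141
    RT 120: heading 141 -> 21
    -- iteration 3/4 --
    LT 72: heading 21 -> 93
    RT 120: heading 93 -> 333
    -- iteration 4/4 --
    LT 72: heading 333 -> 45
    RT 120: heading 45 -> 285
  ]
  -- iteration 2/4 --
  RT 243: heading 285 -> 42
  REPEAT 4 [
    -- iteration 1/4 --
    LT 72: heading 42 -> 114
    RT 120: heading 114 -> 354
    -- iteration 2/4 --
    LT 72: heading 354 -> 66
    RT 120: heading 66 -> 306
    -- iteration 3/4 --
    LT 72: heading 306 -> 18
    RT 120: heading 18 -> 258
    -- iteration 4/4 --
    LT 72: heading 258 -> 330
    RT 120: heading 330 -> 210
  ]
  -- iteration 3/4 --
  RT 243: heading 210 -> 327
  REPEAT 4 [
    -- iteration 1/4 --
    LT 72: heading 327 -> 39
    RT 120: heading 39 -> 279
    -- iteration 2/4 --
    LT 72: heading 279 -> 351
    RT 120: heading 351 -> 231
    -- iteration 3/4 --
    LT 72: heading 231 -> 303
    RT 120: heading 303 -> 183
    -- iteration 4/4 --
    LT 72: heading 183 -> 255
    RT 120: heading 255 -> 135
  ]
  -- iteration 4/4 --
  RT 243: heading 135 -> 252
  REPEAT 4 [
    -- iteration 1/4 --
    LT 72: heading 252 -> 324
    RT 120: heading 324 -> 204
    -- iteration 2/4 --
    LT 72: heading 204 -> 276
    RT 120: heading 276 -> 156
    -- iteration 3/4 --
    LT 72: heading 156 -> 228
    RT 120: heading 228 -> 108
    -- iteration 4/4 --
    LT 72: heading 108 -> 180
    RT 120: heading 180 -> 60
  ]
]
FD 15: (8,0) -> (15.5,12.99) [heading=60, draw]
BK 15: (15.5,12.99) -> (8,0) [heading=60, draw]
Final: pos=(8,0), heading=60, 3 segment(s) drawn

Segment lengths:
  seg 1: (0,0) -> (8,0), length = 8
  seg 2: (8,0) -> (15.5,12.99), length = 15
  seg 3: (15.5,12.99) -> (8,0), length = 15
Total = 38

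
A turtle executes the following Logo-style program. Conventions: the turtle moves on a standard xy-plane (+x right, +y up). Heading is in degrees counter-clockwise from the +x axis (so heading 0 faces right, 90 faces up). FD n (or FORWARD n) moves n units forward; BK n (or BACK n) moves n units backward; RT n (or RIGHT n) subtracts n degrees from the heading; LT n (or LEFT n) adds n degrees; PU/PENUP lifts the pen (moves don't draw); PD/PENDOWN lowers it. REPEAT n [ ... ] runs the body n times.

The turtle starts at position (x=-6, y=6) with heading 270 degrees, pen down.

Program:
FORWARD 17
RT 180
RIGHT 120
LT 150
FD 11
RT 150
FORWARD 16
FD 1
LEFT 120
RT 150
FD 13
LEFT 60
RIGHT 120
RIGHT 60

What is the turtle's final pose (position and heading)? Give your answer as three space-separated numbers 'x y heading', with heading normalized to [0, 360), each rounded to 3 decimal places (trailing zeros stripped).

Answer: 9.722 -21.232 180

Derivation:
Executing turtle program step by step:
Start: pos=(-6,6), heading=270, pen down
FD 17: (-6,6) -> (-6,-11) [heading=270, draw]
RT 180: heading 270 -> 90
RT 120: heading 90 -> 330
LT 150: heading 330 -> 120
FD 11: (-6,-11) -> (-11.5,-1.474) [heading=120, draw]
RT 150: heading 120 -> 330
FD 16: (-11.5,-1.474) -> (2.356,-9.474) [heading=330, draw]
FD 1: (2.356,-9.474) -> (3.222,-9.974) [heading=330, draw]
LT 120: heading 330 -> 90
RT 150: heading 90 -> 300
FD 13: (3.222,-9.974) -> (9.722,-21.232) [heading=300, draw]
LT 60: heading 300 -> 0
RT 120: heading 0 -> 240
RT 60: heading 240 -> 180
Final: pos=(9.722,-21.232), heading=180, 5 segment(s) drawn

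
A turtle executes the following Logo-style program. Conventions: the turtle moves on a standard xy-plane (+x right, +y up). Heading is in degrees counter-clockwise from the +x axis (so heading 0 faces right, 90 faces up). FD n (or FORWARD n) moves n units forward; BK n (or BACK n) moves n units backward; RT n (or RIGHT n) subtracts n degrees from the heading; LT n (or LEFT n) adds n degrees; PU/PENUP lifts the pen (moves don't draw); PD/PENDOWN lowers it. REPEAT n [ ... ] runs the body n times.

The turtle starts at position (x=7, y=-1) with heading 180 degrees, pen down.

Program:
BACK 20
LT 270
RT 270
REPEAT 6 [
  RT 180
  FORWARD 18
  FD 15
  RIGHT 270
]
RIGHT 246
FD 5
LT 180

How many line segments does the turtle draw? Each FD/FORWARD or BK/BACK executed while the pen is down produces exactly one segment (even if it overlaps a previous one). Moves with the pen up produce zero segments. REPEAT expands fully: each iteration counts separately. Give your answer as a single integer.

Answer: 14

Derivation:
Executing turtle program step by step:
Start: pos=(7,-1), heading=180, pen down
BK 20: (7,-1) -> (27,-1) [heading=180, draw]
LT 270: heading 180 -> 90
RT 270: heading 90 -> 180
REPEAT 6 [
  -- iteration 1/6 --
  RT 180: heading 180 -> 0
  FD 18: (27,-1) -> (45,-1) [heading=0, draw]
  FD 15: (45,-1) -> (60,-1) [heading=0, draw]
  RT 270: heading 0 -> 90
  -- iteration 2/6 --
  RT 180: heading 90 -> 270
  FD 18: (60,-1) -> (60,-19) [heading=270, draw]
  FD 15: (60,-19) -> (60,-34) [heading=270, draw]
  RT 270: heading 270 -> 0
  -- iteration 3/6 --
  RT 180: heading 0 -> 180
  FD 18: (60,-34) -> (42,-34) [heading=180, draw]
  FD 15: (42,-34) -> (27,-34) [heading=180, draw]
  RT 270: heading 180 -> 270
  -- iteration 4/6 --
  RT 180: heading 270 -> 90
  FD 18: (27,-34) -> (27,-16) [heading=90, draw]
  FD 15: (27,-16) -> (27,-1) [heading=90, draw]
  RT 270: heading 90 -> 180
  -- iteration 5/6 --
  RT 180: heading 180 -> 0
  FD 18: (27,-1) -> (45,-1) [heading=0, draw]
  FD 15: (45,-1) -> (60,-1) [heading=0, draw]
  RT 270: heading 0 -> 90
  -- iteration 6/6 --
  RT 180: heading 90 -> 270
  FD 18: (60,-1) -> (60,-19) [heading=270, draw]
  FD 15: (60,-19) -> (60,-34) [heading=270, draw]
  RT 270: heading 270 -> 0
]
RT 246: heading 0 -> 114
FD 5: (60,-34) -> (57.966,-29.432) [heading=114, draw]
LT 180: heading 114 -> 294
Final: pos=(57.966,-29.432), heading=294, 14 segment(s) drawn
Segments drawn: 14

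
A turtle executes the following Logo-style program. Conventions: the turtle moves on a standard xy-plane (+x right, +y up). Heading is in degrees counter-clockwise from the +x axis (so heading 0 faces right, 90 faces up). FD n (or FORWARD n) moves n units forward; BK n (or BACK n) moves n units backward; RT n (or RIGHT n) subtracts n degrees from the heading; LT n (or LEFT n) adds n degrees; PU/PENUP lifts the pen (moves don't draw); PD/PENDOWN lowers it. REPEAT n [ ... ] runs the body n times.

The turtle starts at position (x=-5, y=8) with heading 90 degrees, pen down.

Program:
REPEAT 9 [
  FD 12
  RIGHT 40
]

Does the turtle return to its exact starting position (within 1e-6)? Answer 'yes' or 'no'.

Answer: yes

Derivation:
Executing turtle program step by step:
Start: pos=(-5,8), heading=90, pen down
REPEAT 9 [
  -- iteration 1/9 --
  FD 12: (-5,8) -> (-5,20) [heading=90, draw]
  RT 40: heading 90 -> 50
  -- iteration 2/9 --
  FD 12: (-5,20) -> (2.713,29.193) [heading=50, draw]
  RT 40: heading 50 -> 10
  -- iteration 3/9 --
  FD 12: (2.713,29.193) -> (14.531,31.276) [heading=10, draw]
  RT 40: heading 10 -> 330
  -- iteration 4/9 --
  FD 12: (14.531,31.276) -> (24.923,25.276) [heading=330, draw]
  RT 40: heading 330 -> 290
  -- iteration 5/9 --
  FD 12: (24.923,25.276) -> (29.028,14) [heading=290, draw]
  RT 40: heading 290 -> 250
  -- iteration 6/9 --
  FD 12: (29.028,14) -> (24.923,2.724) [heading=250, draw]
  RT 40: heading 250 -> 210
  -- iteration 7/9 --
  FD 12: (24.923,2.724) -> (14.531,-3.276) [heading=210, draw]
  RT 40: heading 210 -> 170
  -- iteration 8/9 --
  FD 12: (14.531,-3.276) -> (2.713,-1.193) [heading=170, draw]
  RT 40: heading 170 -> 130
  -- iteration 9/9 --
  FD 12: (2.713,-1.193) -> (-5,8) [heading=130, draw]
  RT 40: heading 130 -> 90
]
Final: pos=(-5,8), heading=90, 9 segment(s) drawn

Start position: (-5, 8)
Final position: (-5, 8)
Distance = 0; < 1e-6 -> CLOSED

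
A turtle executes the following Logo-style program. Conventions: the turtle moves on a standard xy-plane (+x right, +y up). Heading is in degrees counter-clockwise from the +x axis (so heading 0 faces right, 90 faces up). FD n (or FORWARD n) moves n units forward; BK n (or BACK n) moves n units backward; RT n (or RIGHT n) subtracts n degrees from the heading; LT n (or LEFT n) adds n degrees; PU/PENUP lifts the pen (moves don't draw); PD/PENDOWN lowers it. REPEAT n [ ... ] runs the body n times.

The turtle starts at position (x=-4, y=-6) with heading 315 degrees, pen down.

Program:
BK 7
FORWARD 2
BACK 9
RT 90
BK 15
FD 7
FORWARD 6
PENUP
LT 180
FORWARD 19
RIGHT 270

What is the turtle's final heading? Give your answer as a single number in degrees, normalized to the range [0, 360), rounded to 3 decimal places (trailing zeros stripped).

Answer: 135

Derivation:
Executing turtle program step by step:
Start: pos=(-4,-6), heading=315, pen down
BK 7: (-4,-6) -> (-8.95,-1.05) [heading=315, draw]
FD 2: (-8.95,-1.05) -> (-7.536,-2.464) [heading=315, draw]
BK 9: (-7.536,-2.464) -> (-13.899,3.899) [heading=315, draw]
RT 90: heading 315 -> 225
BK 15: (-13.899,3.899) -> (-3.293,14.506) [heading=225, draw]
FD 7: (-3.293,14.506) -> (-8.243,9.556) [heading=225, draw]
FD 6: (-8.243,9.556) -> (-12.485,5.314) [heading=225, draw]
PU: pen up
LT 180: heading 225 -> 45
FD 19: (-12.485,5.314) -> (0.95,18.749) [heading=45, move]
RT 270: heading 45 -> 135
Final: pos=(0.95,18.749), heading=135, 6 segment(s) drawn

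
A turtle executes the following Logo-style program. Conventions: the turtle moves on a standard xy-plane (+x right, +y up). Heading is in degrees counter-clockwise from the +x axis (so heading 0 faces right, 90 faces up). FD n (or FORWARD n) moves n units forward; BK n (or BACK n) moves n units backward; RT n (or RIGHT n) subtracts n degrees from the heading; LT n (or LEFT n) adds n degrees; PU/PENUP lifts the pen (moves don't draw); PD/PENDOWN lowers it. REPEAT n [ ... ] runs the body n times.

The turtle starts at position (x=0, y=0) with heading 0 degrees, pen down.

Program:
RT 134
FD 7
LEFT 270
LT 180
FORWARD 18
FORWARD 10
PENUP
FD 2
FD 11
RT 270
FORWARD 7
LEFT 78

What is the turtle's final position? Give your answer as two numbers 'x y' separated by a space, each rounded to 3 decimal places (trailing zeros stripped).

Executing turtle program step by step:
Start: pos=(0,0), heading=0, pen down
RT 134: heading 0 -> 226
FD 7: (0,0) -> (-4.863,-5.035) [heading=226, draw]
LT 270: heading 226 -> 136
LT 180: heading 136 -> 316
FD 18: (-4.863,-5.035) -> (8.086,-17.539) [heading=316, draw]
FD 10: (8.086,-17.539) -> (15.279,-24.486) [heading=316, draw]
PU: pen up
FD 2: (15.279,-24.486) -> (16.718,-25.875) [heading=316, move]
FD 11: (16.718,-25.875) -> (24.63,-33.516) [heading=316, move]
RT 270: heading 316 -> 46
FD 7: (24.63,-33.516) -> (29.493,-28.481) [heading=46, move]
LT 78: heading 46 -> 124
Final: pos=(29.493,-28.481), heading=124, 3 segment(s) drawn

Answer: 29.493 -28.481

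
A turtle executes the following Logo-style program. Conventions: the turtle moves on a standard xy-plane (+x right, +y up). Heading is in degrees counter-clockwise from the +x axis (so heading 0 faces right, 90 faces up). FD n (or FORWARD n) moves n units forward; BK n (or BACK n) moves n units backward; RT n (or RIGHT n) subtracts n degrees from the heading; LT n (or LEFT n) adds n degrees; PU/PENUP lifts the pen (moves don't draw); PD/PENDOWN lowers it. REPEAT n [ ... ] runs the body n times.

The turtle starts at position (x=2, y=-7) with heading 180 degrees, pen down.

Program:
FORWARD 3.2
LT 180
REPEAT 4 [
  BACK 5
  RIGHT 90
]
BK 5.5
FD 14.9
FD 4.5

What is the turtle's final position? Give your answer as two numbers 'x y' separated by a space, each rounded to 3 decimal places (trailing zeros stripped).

Executing turtle program step by step:
Start: pos=(2,-7), heading=180, pen down
FD 3.2: (2,-7) -> (-1.2,-7) [heading=180, draw]
LT 180: heading 180 -> 0
REPEAT 4 [
  -- iteration 1/4 --
  BK 5: (-1.2,-7) -> (-6.2,-7) [heading=0, draw]
  RT 90: heading 0 -> 270
  -- iteration 2/4 --
  BK 5: (-6.2,-7) -> (-6.2,-2) [heading=270, draw]
  RT 90: heading 270 -> 180
  -- iteration 3/4 --
  BK 5: (-6.2,-2) -> (-1.2,-2) [heading=180, draw]
  RT 90: heading 180 -> 90
  -- iteration 4/4 --
  BK 5: (-1.2,-2) -> (-1.2,-7) [heading=90, draw]
  RT 90: heading 90 -> 0
]
BK 5.5: (-1.2,-7) -> (-6.7,-7) [heading=0, draw]
FD 14.9: (-6.7,-7) -> (8.2,-7) [heading=0, draw]
FD 4.5: (8.2,-7) -> (12.7,-7) [heading=0, draw]
Final: pos=(12.7,-7), heading=0, 8 segment(s) drawn

Answer: 12.7 -7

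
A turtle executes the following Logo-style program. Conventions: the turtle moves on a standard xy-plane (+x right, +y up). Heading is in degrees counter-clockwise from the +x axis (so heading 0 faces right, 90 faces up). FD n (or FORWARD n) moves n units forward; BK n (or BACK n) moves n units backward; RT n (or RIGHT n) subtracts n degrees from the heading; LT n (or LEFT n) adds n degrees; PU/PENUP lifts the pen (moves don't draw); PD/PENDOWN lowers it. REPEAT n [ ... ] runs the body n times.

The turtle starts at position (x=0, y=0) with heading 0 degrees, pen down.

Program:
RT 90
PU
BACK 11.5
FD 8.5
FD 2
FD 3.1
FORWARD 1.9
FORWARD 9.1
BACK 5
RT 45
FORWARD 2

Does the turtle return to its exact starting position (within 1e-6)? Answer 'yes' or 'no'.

Executing turtle program step by step:
Start: pos=(0,0), heading=0, pen down
RT 90: heading 0 -> 270
PU: pen up
BK 11.5: (0,0) -> (0,11.5) [heading=270, move]
FD 8.5: (0,11.5) -> (0,3) [heading=270, move]
FD 2: (0,3) -> (0,1) [heading=270, move]
FD 3.1: (0,1) -> (0,-2.1) [heading=270, move]
FD 1.9: (0,-2.1) -> (0,-4) [heading=270, move]
FD 9.1: (0,-4) -> (0,-13.1) [heading=270, move]
BK 5: (0,-13.1) -> (0,-8.1) [heading=270, move]
RT 45: heading 270 -> 225
FD 2: (0,-8.1) -> (-1.414,-9.514) [heading=225, move]
Final: pos=(-1.414,-9.514), heading=225, 0 segment(s) drawn

Start position: (0, 0)
Final position: (-1.414, -9.514)
Distance = 9.619; >= 1e-6 -> NOT closed

Answer: no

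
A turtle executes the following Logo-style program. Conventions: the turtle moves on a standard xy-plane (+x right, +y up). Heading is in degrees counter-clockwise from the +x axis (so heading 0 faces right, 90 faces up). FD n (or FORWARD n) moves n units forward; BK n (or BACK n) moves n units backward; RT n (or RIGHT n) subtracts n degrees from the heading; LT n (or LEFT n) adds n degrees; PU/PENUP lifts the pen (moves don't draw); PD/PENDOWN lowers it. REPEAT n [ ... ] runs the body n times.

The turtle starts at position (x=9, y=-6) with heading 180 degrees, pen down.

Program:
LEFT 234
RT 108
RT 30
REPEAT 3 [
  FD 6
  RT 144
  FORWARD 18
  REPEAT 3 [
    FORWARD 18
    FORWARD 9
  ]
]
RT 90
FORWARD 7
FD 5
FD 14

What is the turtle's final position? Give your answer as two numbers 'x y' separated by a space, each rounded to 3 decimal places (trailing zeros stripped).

Executing turtle program step by step:
Start: pos=(9,-6), heading=180, pen down
LT 234: heading 180 -> 54
RT 108: heading 54 -> 306
RT 30: heading 306 -> 276
REPEAT 3 [
  -- iteration 1/3 --
  FD 6: (9,-6) -> (9.627,-11.967) [heading=276, draw]
  RT 144: heading 276 -> 132
  FD 18: (9.627,-11.967) -> (-2.417,1.409) [heading=132, draw]
  REPEAT 3 [
    -- iteration 1/3 --
    FD 18: (-2.417,1.409) -> (-14.462,14.786) [heading=132, draw]
    FD 9: (-14.462,14.786) -> (-20.484,21.474) [heading=132, draw]
    -- iteration 2/3 --
    FD 18: (-20.484,21.474) -> (-32.528,34.851) [heading=132, draw]
    FD 9: (-32.528,34.851) -> (-38.55,41.539) [heading=132, draw]
    -- iteration 3/3 --
    FD 18: (-38.55,41.539) -> (-50.595,54.916) [heading=132, draw]
    FD 9: (-50.595,54.916) -> (-56.617,61.604) [heading=132, draw]
  ]
  -- iteration 2/3 --
  FD 6: (-56.617,61.604) -> (-60.632,66.063) [heading=132, draw]
  RT 144: heading 132 -> 348
  FD 18: (-60.632,66.063) -> (-43.025,62.321) [heading=348, draw]
  REPEAT 3 [
    -- iteration 1/3 --
    FD 18: (-43.025,62.321) -> (-25.418,58.578) [heading=348, draw]
    FD 9: (-25.418,58.578) -> (-16.615,56.707) [heading=348, draw]
    -- iteration 2/3 --
    FD 18: (-16.615,56.707) -> (0.992,52.965) [heading=348, draw]
    FD 9: (0.992,52.965) -> (9.795,51.093) [heading=348, draw]
    -- iteration 3/3 --
    FD 18: (9.795,51.093) -> (27.402,47.351) [heading=348, draw]
    FD 9: (27.402,47.351) -> (36.205,45.48) [heading=348, draw]
  ]
  -- iteration 3/3 --
  FD 6: (36.205,45.48) -> (42.074,44.232) [heading=348, draw]
  RT 144: heading 348 -> 204
  FD 18: (42.074,44.232) -> (25.63,36.911) [heading=204, draw]
  REPEAT 3 [
    -- iteration 1/3 --
    FD 18: (25.63,36.911) -> (9.186,29.59) [heading=204, draw]
    FD 9: (9.186,29.59) -> (0.964,25.929) [heading=204, draw]
    -- iteration 2/3 --
    FD 18: (0.964,25.929) -> (-15.479,18.608) [heading=204, draw]
    FD 9: (-15.479,18.608) -> (-23.701,14.947) [heading=204, draw]
    -- iteration 3/3 --
    FD 18: (-23.701,14.947) -> (-40.145,7.626) [heading=204, draw]
    FD 9: (-40.145,7.626) -> (-48.367,3.965) [heading=204, draw]
  ]
]
RT 90: heading 204 -> 114
FD 7: (-48.367,3.965) -> (-51.214,10.36) [heading=114, draw]
FD 5: (-51.214,10.36) -> (-53.248,14.928) [heading=114, draw]
FD 14: (-53.248,14.928) -> (-58.942,27.718) [heading=114, draw]
Final: pos=(-58.942,27.718), heading=114, 27 segment(s) drawn

Answer: -58.942 27.718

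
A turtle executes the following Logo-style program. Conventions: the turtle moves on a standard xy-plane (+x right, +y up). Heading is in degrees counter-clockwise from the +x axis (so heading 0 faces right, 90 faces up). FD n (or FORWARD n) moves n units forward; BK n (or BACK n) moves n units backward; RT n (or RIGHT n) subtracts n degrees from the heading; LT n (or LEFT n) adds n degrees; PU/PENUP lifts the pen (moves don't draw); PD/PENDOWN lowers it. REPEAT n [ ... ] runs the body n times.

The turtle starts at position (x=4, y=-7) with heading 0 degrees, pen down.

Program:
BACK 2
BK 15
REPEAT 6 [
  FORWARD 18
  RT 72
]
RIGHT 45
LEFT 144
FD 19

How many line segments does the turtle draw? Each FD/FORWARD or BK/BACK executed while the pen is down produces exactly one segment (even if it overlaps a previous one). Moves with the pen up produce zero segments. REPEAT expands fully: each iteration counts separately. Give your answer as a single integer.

Executing turtle program step by step:
Start: pos=(4,-7), heading=0, pen down
BK 2: (4,-7) -> (2,-7) [heading=0, draw]
BK 15: (2,-7) -> (-13,-7) [heading=0, draw]
REPEAT 6 [
  -- iteration 1/6 --
  FD 18: (-13,-7) -> (5,-7) [heading=0, draw]
  RT 72: heading 0 -> 288
  -- iteration 2/6 --
  FD 18: (5,-7) -> (10.562,-24.119) [heading=288, draw]
  RT 72: heading 288 -> 216
  -- iteration 3/6 --
  FD 18: (10.562,-24.119) -> (-4,-34.699) [heading=216, draw]
  RT 72: heading 216 -> 144
  -- iteration 4/6 --
  FD 18: (-4,-34.699) -> (-18.562,-24.119) [heading=144, draw]
  RT 72: heading 144 -> 72
  -- iteration 5/6 --
  FD 18: (-18.562,-24.119) -> (-13,-7) [heading=72, draw]
  RT 72: heading 72 -> 0
  -- iteration 6/6 --
  FD 18: (-13,-7) -> (5,-7) [heading=0, draw]
  RT 72: heading 0 -> 288
]
RT 45: heading 288 -> 243
LT 144: heading 243 -> 27
FD 19: (5,-7) -> (21.929,1.626) [heading=27, draw]
Final: pos=(21.929,1.626), heading=27, 9 segment(s) drawn
Segments drawn: 9

Answer: 9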